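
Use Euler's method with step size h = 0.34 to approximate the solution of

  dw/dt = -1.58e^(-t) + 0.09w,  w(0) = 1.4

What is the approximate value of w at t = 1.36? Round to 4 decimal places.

Euler: w_{n+1} = w_n + h·f(t_n, w_n).
t=0.000000, w=1.400000: f=-1.454000 → w ← 1.400000 + 0.34·(-1.454000) = 0.905640
t=0.340000, w=0.905640: f=-1.043090 → w ← 0.905640 + 0.34·(-1.043090) = 0.550990
t=0.680000, w=0.550990: f=-0.750866 → w ← 0.550990 + 0.34·(-0.750866) = 0.295695
t=1.020000, w=0.295695: f=-0.543127 → w ← 0.295695 + 0.34·(-0.543127) = 0.111032
w(1.36) ≈ 0.1110

0.1110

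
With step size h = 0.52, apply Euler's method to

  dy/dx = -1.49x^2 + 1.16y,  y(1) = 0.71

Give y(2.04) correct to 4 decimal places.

-1.2074

Euler: y_{n+1} = y_n + h·f(x_n, y_n).
x=1.000000, y=0.710000: f=-0.666400 → y ← 0.710000 + 0.52·(-0.666400) = 0.363472
x=1.520000, y=0.363472: f=-3.020868 → y ← 0.363472 + 0.52·(-3.020868) = -1.207380
y(2.04) ≈ -1.2074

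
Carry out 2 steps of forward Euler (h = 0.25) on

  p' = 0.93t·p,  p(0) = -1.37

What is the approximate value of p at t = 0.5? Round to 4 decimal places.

Euler: p_{n+1} = p_n + h·f(t_n, p_n).
t=0.000000, p=-1.370000: f=0.000000 → p ← -1.370000 + 0.25·0.000000 = -1.370000
t=0.250000, p=-1.370000: f=-0.318525 → p ← -1.370000 + 0.25·(-0.318525) = -1.449631
p(0.5) ≈ -1.4496

-1.4496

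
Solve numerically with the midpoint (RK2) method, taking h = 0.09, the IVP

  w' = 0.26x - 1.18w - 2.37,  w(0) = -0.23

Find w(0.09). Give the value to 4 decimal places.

-0.4078

Midpoint: k1 = f(x_n, w_n); k2 = f(x_n + h/2, w_n + (h/2)·k1); w_{n+1} = w_n + h·k2.
x=0.000000, w=-0.230000:
  k1 = f(0.000000, -0.230000) = -2.098600
  k2 = f(0.045000, -0.324437) = -1.975464
  w ← -0.230000 + 0.09·(-1.975464) = -0.407792
w(0.09) ≈ -0.4078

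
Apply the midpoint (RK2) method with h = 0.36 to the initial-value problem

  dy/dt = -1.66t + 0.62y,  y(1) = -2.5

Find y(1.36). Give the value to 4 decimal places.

Midpoint: k1 = f(t_n, y_n); k2 = f(t_n + h/2, y_n + (h/2)·k1); y_{n+1} = y_n + h·k2.
t=1.000000, y=-2.500000:
  k1 = f(1.000000, -2.500000) = -3.210000
  k2 = f(1.180000, -3.077800) = -3.867036
  y ← -2.500000 + 0.36·(-3.867036) = -3.892133
y(1.36) ≈ -3.8921

-3.8921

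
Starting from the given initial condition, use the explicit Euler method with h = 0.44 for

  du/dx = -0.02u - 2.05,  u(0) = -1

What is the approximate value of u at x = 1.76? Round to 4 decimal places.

Euler: u_{n+1} = u_n + h·f(x_n, u_n).
x=0.000000, u=-1.000000: f=-2.030000 → u ← -1.000000 + 0.44·(-2.030000) = -1.893200
x=0.440000, u=-1.893200: f=-2.012136 → u ← -1.893200 + 0.44·(-2.012136) = -2.778540
x=0.880000, u=-2.778540: f=-1.994429 → u ← -2.778540 + 0.44·(-1.994429) = -3.656089
x=1.320000, u=-3.656089: f=-1.976878 → u ← -3.656089 + 0.44·(-1.976878) = -4.525915
u(1.76) ≈ -4.5259

-4.5259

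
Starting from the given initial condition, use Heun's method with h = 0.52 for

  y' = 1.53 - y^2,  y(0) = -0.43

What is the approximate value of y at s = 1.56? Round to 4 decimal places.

Heun: k1 = f(s_n, y_n); k2 = f(s_n + h, y_n + h·k1); y_{n+1} = y_n + (h/2)·(k1 + k2).
s=0.000000, y=-0.430000:
  k1 = f(0.000000, -0.430000) = 1.345100
  k2 = f(0.520000, 0.269452) = 1.457396
  y ← -0.430000 + (0.52/2)·(1.345100 + 1.457396) = 0.298649
s=0.520000, y=0.298649:
  k1 = f(0.520000, 0.298649) = 1.440809
  k2 = f(1.040000, 1.047869) = 0.431970
  y ← 0.298649 + (0.52/2)·(1.440809 + 0.431970) = 0.785571
s=1.040000, y=0.785571:
  k1 = f(1.040000, 0.785571) = 0.912878
  k2 = f(1.560000, 1.260268) = -0.058275
  y ← 0.785571 + (0.52/2)·(0.912878 + (-0.058275)) = 1.007768
y(1.56) ≈ 1.0078

1.0078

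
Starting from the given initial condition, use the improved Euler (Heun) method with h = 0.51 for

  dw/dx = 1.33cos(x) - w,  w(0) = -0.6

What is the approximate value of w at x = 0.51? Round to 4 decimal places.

Heun: k1 = f(x_n, w_n); k2 = f(x_n + h, w_n + h·k1); w_{n+1} = w_n + (h/2)·(k1 + k2).
x=0.000000, w=-0.600000:
  k1 = f(0.000000, -0.600000) = 1.930000
  k2 = f(0.510000, 0.384300) = 0.776450
  w ← -0.600000 + (0.51/2)·(1.930000 + 0.776450) = 0.090145
w(0.51) ≈ 0.0901

0.0901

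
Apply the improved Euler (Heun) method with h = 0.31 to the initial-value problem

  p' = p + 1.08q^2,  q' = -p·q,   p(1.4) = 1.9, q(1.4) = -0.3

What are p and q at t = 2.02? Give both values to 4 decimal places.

3.5405, -0.0808

Heun on (p,q): k1 = f(t_n, state_n); k2 = f(t_n + h, state_n + h·k1); state_{n+1} = state_n + (h/2)·(k1 + k2).
1.400000: (1.900000, -0.300000)
  k1 = (1.997200, 0.570000)
  predictor → (2.519132, -0.123300)
  k2 = (2.535551, 0.310609)
  → (2.602576, -0.163506)
1.710000: (2.602576, -0.163506)
  k1 = (2.631449, 0.425536)
  predictor → (3.418326, -0.031589)
  k2 = (3.419403, 0.107983)
  → (3.540459, -0.080810)
(p(2.02), q(2.02)) ≈ (3.5405, -0.0808)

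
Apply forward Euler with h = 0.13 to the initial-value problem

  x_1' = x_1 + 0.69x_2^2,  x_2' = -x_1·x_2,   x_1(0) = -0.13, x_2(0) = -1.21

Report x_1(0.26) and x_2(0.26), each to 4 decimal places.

0.1182, -1.2329

Euler on (x_1,x_2): x_1_{n+1} = x_1_n + h·x_1', x_2_{n+1} = x_2_n + h·x_2'.
0.000000: (-0.130000, -1.210000); f=(0.880229, -0.157300) → (-0.015570, -1.230449)
0.130000: (-0.015570, -1.230449); f=(1.029093, -0.019158) → (0.118212, -1.232940)
(x_1(0.26), x_2(0.26)) ≈ (0.1182, -1.2329)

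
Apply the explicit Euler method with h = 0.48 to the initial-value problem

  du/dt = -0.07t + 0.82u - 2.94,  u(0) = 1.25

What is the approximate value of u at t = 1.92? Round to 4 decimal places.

Euler: u_{n+1} = u_n + h·f(t_n, u_n).
t=0.000000, u=1.250000: f=-1.915000 → u ← 1.250000 + 0.48·(-1.915000) = 0.330800
t=0.480000, u=0.330800: f=-2.702344 → u ← 0.330800 + 0.48·(-2.702344) = -0.966325
t=0.960000, u=-0.966325: f=-3.799587 → u ← -0.966325 + 0.48·(-3.799587) = -2.790127
t=1.440000, u=-2.790127: f=-5.328704 → u ← -2.790127 + 0.48·(-5.328704) = -5.347905
u(1.92) ≈ -5.3479

-5.3479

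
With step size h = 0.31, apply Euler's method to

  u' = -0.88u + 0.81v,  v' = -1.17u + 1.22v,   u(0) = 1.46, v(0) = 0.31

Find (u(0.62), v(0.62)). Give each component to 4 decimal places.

Euler on (u,v): u_{n+1} = u_n + h·u', v_{n+1} = v_n + h·v'.
0.000000: (1.460000, 0.310000); f=(-1.033700, -1.330000) → (1.139553, -0.102300)
0.310000: (1.139553, -0.102300); f=(-1.085670, -1.458083) → (0.802995, -0.554306)
(u(0.62), v(0.62)) ≈ (0.8030, -0.5543)

0.8030, -0.5543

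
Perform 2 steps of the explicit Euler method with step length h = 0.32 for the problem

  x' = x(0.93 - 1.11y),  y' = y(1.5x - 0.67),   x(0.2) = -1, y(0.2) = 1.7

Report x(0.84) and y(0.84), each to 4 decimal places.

-0.7722, 0.2351

Euler on (x,y): x_{n+1} = x_n + h·x', y_{n+1} = y_n + h·y'.
0.200000: (-1.000000, 1.700000); f=(0.957000, -3.689000) → (-0.693760, 0.519520)
0.520000: (-0.693760, 0.519520); f=(-0.245128, -0.888712) → (-0.772201, 0.235132)
(x(0.84), y(0.84)) ≈ (-0.7722, 0.2351)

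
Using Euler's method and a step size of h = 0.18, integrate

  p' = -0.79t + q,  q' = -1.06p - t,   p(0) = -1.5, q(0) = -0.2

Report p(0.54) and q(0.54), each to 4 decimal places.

-1.5348, 0.5771

Euler on (p,q): p_{n+1} = p_n + h·p', q_{n+1} = q_n + h·q'.
0.000000: (-1.500000, -0.200000); f=(-0.200000, 1.590000) → (-1.536000, 0.086200)
0.180000: (-1.536000, 0.086200); f=(-0.056000, 1.448160) → (-1.546080, 0.346869)
0.360000: (-1.546080, 0.346869); f=(0.062469, 1.278845) → (-1.534836, 0.577061)
(p(0.54), q(0.54)) ≈ (-1.5348, 0.5771)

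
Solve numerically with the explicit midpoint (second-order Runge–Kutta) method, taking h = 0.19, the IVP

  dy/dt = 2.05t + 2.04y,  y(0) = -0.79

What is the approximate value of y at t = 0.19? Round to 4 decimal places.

Midpoint: k1 = f(t_n, y_n); k2 = f(t_n + h/2, y_n + (h/2)·k1); y_{n+1} = y_n + h·k2.
t=0.000000, y=-0.790000:
  k1 = f(0.000000, -0.790000) = -1.611600
  k2 = f(0.095000, -0.943102) = -1.729178
  y ← -0.790000 + 0.19·(-1.729178) = -1.118544
y(0.19) ≈ -1.1185

-1.1185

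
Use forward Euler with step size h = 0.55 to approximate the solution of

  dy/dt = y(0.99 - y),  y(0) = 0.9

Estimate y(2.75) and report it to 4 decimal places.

0.9878

Euler: y_{n+1} = y_n + h·f(t_n, y_n).
t=0.000000, y=0.900000: f=0.081000 → y ← 0.900000 + 0.55·0.081000 = 0.944550
t=0.550000, y=0.944550: f=0.042930 → y ← 0.944550 + 0.55·0.042930 = 0.968161
t=1.100000, y=0.968161: f=0.021143 → y ← 0.968161 + 0.55·0.021143 = 0.979790
t=1.650000, y=0.979790: f=0.010003 → y ← 0.979790 + 0.55·0.010003 = 0.985292
t=2.200000, y=0.985292: f=0.004639 → y ← 0.985292 + 0.55·0.004639 = 0.987843
y(2.75) ≈ 0.9878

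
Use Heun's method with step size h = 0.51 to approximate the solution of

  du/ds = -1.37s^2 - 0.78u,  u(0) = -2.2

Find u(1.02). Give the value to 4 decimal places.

-1.5013

Heun: k1 = f(s_n, u_n); k2 = f(s_n + h, u_n + h·k1); u_{n+1} = u_n + (h/2)·(k1 + k2).
s=0.000000, u=-2.200000:
  k1 = f(0.000000, -2.200000) = 1.716000
  k2 = f(0.510000, -1.324840) = 0.677038
  u ← -2.200000 + (0.51/2)·(1.716000 + 0.677038) = -1.589775
s=0.510000, u=-1.589775:
  k1 = f(0.510000, -1.589775) = 0.883688
  k2 = f(1.020000, -1.139095) = -0.536854
  u ← -1.589775 + (0.51/2)·(0.883688 + (-0.536854)) = -1.501333
u(1.02) ≈ -1.5013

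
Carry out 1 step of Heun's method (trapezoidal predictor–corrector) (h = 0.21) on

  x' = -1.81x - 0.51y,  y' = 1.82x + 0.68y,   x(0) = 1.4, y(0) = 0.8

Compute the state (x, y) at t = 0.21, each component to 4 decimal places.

0.8648, 1.3776

Heun on (x,y): k1 = f(t_n, state_n); k2 = f(t_n + h, state_n + h·k1); state_{n+1} = state_n + (h/2)·(k1 + k2).
0.000000: (1.400000, 0.800000)
  k1 = (-2.942000, 3.092000)
  predictor → (0.782180, 1.449320)
  k2 = (-2.154899, 2.409105)
  → (0.864826, 1.377616)
(x(0.21), y(0.21)) ≈ (0.8648, 1.3776)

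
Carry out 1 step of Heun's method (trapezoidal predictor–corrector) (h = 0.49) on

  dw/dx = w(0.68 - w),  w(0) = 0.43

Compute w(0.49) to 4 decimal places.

Heun: k1 = f(x_n, w_n); k2 = f(x_n + h, w_n + h·k1); w_{n+1} = w_n + (h/2)·(k1 + k2).
x=0.000000, w=0.430000:
  k1 = f(0.000000, 0.430000) = 0.107500
  k2 = f(0.490000, 0.482675) = 0.095244
  w ← 0.430000 + (0.49/2)·(0.107500 + 0.095244) = 0.479672
w(0.49) ≈ 0.4797

0.4797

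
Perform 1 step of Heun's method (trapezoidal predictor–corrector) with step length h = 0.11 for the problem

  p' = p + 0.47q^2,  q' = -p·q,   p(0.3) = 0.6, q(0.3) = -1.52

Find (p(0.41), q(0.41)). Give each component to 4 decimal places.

0.7880, -1.4085

Heun on (p,q): k1 = f(s_n, state_n); k2 = f(s_n + h, state_n + h·k1); state_{n+1} = state_n + (h/2)·(k1 + k2).
0.300000: (0.600000, -1.520000)
  k1 = (1.685888, 0.912000)
  predictor → (0.785448, -1.419680)
  k2 = (1.732729, 1.115084)
  → (0.788024, -1.408510)
(p(0.41), q(0.41)) ≈ (0.7880, -1.4085)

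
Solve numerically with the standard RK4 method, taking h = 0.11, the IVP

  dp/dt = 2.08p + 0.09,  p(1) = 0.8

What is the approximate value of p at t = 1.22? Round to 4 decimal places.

RK4: k1 = f(t_n, p_n); k2 = f(t_n + h/2, p_n + (h/2)·k1); k3 = f(t_n + h/2, p_n + (h/2)·k2); k4 = f(t_n + h, p_n + h·k3); p_{n+1} = p_n + (h/6)·(k1 + 2k2 + 2k3 + k4).
t=1.000000, p=0.800000:
  k1 = f(1.000000, 0.800000) = 1.754000
  k2 = f(1.055000, 0.896470) = 1.954658
  k3 = f(1.055000, 0.907506) = 1.977613
  k4 = f(1.110000, 1.017537) = 2.206478
  p ← 0.800000 + (0.11/6)·(k1 + 2k2 + 2k3 + k4) = 1.016792
t=1.110000, p=1.016792:
  k1 = f(1.110000, 1.016792) = 2.204927
  k2 = f(1.165000, 1.138063) = 2.457171
  k3 = f(1.165000, 1.151936) = 2.486028
  k4 = f(1.220000, 1.290255) = 2.773731
  p ← 1.016792 + (0.11/6)·(k1 + 2k2 + 2k3 + k4) = 1.289318
p(1.22) ≈ 1.2893

1.2893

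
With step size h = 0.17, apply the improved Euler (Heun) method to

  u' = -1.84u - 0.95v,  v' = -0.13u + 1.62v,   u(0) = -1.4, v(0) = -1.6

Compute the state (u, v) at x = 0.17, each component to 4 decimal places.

-0.7795, -2.0738

Heun on (u,v): k1 = f(x_n, state_n); k2 = f(x_n + h, state_n + h·k1); state_{n+1} = state_n + (h/2)·(k1 + k2).
0.000000: (-1.400000, -1.600000)
  k1 = (4.096000, -2.410000)
  predictor → (-0.703680, -2.009700)
  k2 = (3.203986, -3.164236)
  → (-0.779501, -2.073810)
(u(0.17), v(0.17)) ≈ (-0.7795, -2.0738)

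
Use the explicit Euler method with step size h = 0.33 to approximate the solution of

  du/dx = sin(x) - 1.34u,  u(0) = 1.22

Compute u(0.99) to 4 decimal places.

Euler: u_{n+1} = u_n + h·f(x_n, u_n).
x=0.000000, u=1.220000: f=-1.634800 → u ← 1.220000 + 0.33·(-1.634800) = 0.680516
x=0.330000, u=0.680516: f=-0.587848 → u ← 0.680516 + 0.33·(-0.587848) = 0.486526
x=0.660000, u=0.486526: f=-0.038828 → u ← 0.486526 + 0.33·(-0.038828) = 0.473713
u(0.99) ≈ 0.4737

0.4737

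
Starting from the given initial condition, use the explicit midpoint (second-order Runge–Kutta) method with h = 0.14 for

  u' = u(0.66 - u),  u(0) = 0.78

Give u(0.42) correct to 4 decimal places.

Midpoint: k1 = f(x_n, u_n); k2 = f(x_n + h/2, u_n + (h/2)·k1); u_{n+1} = u_n + h·k2.
x=0.000000, u=0.780000:
  k1 = f(0.000000, 0.780000) = -0.093600
  k2 = f(0.070000, 0.773448) = -0.087746
  u ← 0.780000 + 0.14·(-0.087746) = 0.767716
x=0.140000, u=0.767716:
  k1 = f(0.140000, 0.767716) = -0.082695
  k2 = f(0.210000, 0.761927) = -0.077661
  u ← 0.767716 + 0.14·(-0.077661) = 0.756843
x=0.280000, u=0.756843:
  k1 = f(0.280000, 0.756843) = -0.073295
  k2 = f(0.350000, 0.751712) = -0.068941
  u ← 0.756843 + 0.14·(-0.068941) = 0.747191
u(0.42) ≈ 0.7472

0.7472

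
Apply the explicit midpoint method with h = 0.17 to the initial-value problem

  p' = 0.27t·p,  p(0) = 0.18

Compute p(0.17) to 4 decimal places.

0.1807

Midpoint: k1 = f(t_n, p_n); k2 = f(t_n + h/2, p_n + (h/2)·k1); p_{n+1} = p_n + h·k2.
t=0.000000, p=0.180000:
  k1 = f(0.000000, 0.180000) = 0.000000
  k2 = f(0.085000, 0.180000) = 0.004131
  p ← 0.180000 + 0.17·0.004131 = 0.180702
p(0.17) ≈ 0.1807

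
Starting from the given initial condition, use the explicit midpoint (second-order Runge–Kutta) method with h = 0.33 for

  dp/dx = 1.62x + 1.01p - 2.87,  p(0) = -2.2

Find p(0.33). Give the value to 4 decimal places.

-4.0722

Midpoint: k1 = f(x_n, p_n); k2 = f(x_n + h/2, p_n + (h/2)·k1); p_{n+1} = p_n + h·k2.
x=0.000000, p=-2.200000:
  k1 = f(0.000000, -2.200000) = -5.092000
  k2 = f(0.165000, -3.040180) = -5.673282
  p ← -2.200000 + 0.33·(-5.673282) = -4.072183
p(0.33) ≈ -4.0722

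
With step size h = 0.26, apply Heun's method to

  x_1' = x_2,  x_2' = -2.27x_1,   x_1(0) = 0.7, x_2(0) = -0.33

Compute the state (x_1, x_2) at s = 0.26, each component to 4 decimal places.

Heun on (x_1,x_2): k1 = f(s_n, state_n); k2 = f(s_n + h, state_n + h·k1); state_{n+1} = state_n + (h/2)·(k1 + k2).
0.000000: (0.700000, -0.330000)
  k1 = (-0.330000, -1.589000)
  predictor → (0.614200, -0.743140)
  k2 = (-0.743140, -1.394234)
  → (0.560492, -0.717820)
(x_1(0.26), x_2(0.26)) ≈ (0.5605, -0.7178)

0.5605, -0.7178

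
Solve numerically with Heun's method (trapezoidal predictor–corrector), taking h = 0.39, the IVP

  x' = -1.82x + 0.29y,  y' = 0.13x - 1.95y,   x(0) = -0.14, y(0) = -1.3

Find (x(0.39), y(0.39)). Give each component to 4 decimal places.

Heun on (x,y): k1 = f(t_n, state_n); k2 = f(t_n + h, state_n + h·k1); state_{n+1} = state_n + (h/2)·(k1 + k2).
0.000000: (-0.140000, -1.300000)
  k1 = (-0.122200, 2.516800)
  predictor → (-0.187658, -0.318448)
  k2 = (0.249188, 0.596578)
  → (-0.115237, -0.692891)
(x(0.39), y(0.39)) ≈ (-0.1152, -0.6929)

-0.1152, -0.6929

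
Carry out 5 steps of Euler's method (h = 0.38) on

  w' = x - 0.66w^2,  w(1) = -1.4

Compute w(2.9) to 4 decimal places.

Euler: w_{n+1} = w_n + h·f(x_n, w_n).
x=1.000000, w=-1.400000: f=-0.293600 → w ← -1.400000 + 0.38·(-0.293600) = -1.511568
x=1.380000, w=-1.511568: f=-0.127993 → w ← -1.511568 + 0.38·(-0.127993) = -1.560205
x=1.760000, w=-1.560205: f=0.153401 → w ← -1.560205 + 0.38·0.153401 = -1.501913
x=2.140000, w=-1.501913: f=0.651210 → w ← -1.501913 + 0.38·0.651210 = -1.254453
x=2.520000, w=-1.254453: f=1.481389 → w ← -1.254453 + 0.38·1.481389 = -0.691525
w(2.9) ≈ -0.6915

-0.6915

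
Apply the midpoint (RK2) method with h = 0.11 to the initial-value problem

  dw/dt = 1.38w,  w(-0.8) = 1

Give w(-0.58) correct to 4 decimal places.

1.3533

Midpoint: k1 = f(t_n, w_n); k2 = f(t_n + h/2, w_n + (h/2)·k1); w_{n+1} = w_n + h·k2.
t=-0.800000, w=1.000000:
  k1 = f(-0.800000, 1.000000) = 1.380000
  k2 = f(-0.745000, 1.075900) = 1.484742
  w ← 1.000000 + 0.11·1.484742 = 1.163322
t=-0.690000, w=1.163322:
  k1 = f(-0.690000, 1.163322) = 1.605384
  k2 = f(-0.635000, 1.251618) = 1.727232
  w ← 1.163322 + 0.11·1.727232 = 1.353317
w(-0.58) ≈ 1.3533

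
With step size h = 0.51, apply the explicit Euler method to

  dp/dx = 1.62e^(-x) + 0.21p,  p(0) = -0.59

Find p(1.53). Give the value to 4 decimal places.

Euler: p_{n+1} = p_n + h·f(x_n, p_n).
x=0.000000, p=-0.590000: f=1.496100 → p ← -0.590000 + 0.51·1.496100 = 0.173011
x=0.510000, p=0.173011: f=1.009135 → p ← 0.173011 + 0.51·1.009135 = 0.687670
x=1.020000, p=0.687670: f=0.728574 → p ← 0.687670 + 0.51·0.728574 = 1.059243
p(1.53) ≈ 1.0592

1.0592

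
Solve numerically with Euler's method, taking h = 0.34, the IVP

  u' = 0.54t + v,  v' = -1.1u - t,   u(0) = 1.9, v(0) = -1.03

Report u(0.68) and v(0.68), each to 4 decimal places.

Euler on (u,v): u_{n+1} = u_n + h·u', v_{n+1} = v_n + h·v'.
0.000000: (1.900000, -1.030000); f=(-1.030000, -2.090000) → (1.549800, -1.740600)
0.340000: (1.549800, -1.740600); f=(-1.557000, -2.044780) → (1.020420, -2.435825)
(u(0.68), v(0.68)) ≈ (1.0204, -2.4358)

1.0204, -2.4358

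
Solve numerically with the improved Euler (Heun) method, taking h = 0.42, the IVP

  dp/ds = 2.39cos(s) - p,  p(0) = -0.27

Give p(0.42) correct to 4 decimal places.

0.5690

Heun: k1 = f(s_n, p_n); k2 = f(s_n + h, p_n + h·k1); p_{n+1} = p_n + (h/2)·(k1 + k2).
s=0.000000, p=-0.270000:
  k1 = f(0.000000, -0.270000) = 2.660000
  k2 = f(0.420000, 0.847200) = 1.335083
  p ← -0.270000 + (0.42/2)·(2.660000 + 1.335083) = 0.568967
p(0.42) ≈ 0.5690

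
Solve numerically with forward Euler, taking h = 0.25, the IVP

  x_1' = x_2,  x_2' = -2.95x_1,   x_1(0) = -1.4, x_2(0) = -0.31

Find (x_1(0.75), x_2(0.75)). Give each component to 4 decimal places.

-0.8438, 2.7686

Euler on (x_1,x_2): x_1_{n+1} = x_1_n + h·x_1', x_2_{n+1} = x_2_n + h·x_2'.
0.000000: (-1.400000, -0.310000); f=(-0.310000, 4.130000) → (-1.477500, 0.722500)
0.250000: (-1.477500, 0.722500); f=(0.722500, 4.358625) → (-1.296875, 1.812156)
0.500000: (-1.296875, 1.812156); f=(1.812156, 3.825781) → (-0.843836, 2.768602)
(x_1(0.75), x_2(0.75)) ≈ (-0.8438, 2.7686)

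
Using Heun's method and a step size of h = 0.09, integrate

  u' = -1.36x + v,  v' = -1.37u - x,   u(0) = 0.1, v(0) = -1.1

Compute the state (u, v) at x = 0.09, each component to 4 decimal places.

Heun on (u,v): k1 = f(x_n, state_n); k2 = f(x_n + h, state_n + h·k1); state_{n+1} = state_n + (h/2)·(k1 + k2).
0.000000: (0.100000, -1.100000)
  k1 = (-1.100000, -0.137000)
  predictor → (0.001000, -1.112330)
  k2 = (-1.234730, -0.091370)
  → (-0.005063, -1.110277)
(u(0.09), v(0.09)) ≈ (-0.0051, -1.1103)

-0.0051, -1.1103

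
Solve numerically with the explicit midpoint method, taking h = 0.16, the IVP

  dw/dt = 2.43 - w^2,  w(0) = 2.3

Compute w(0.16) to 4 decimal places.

Midpoint: k1 = f(t_n, w_n); k2 = f(t_n + h/2, w_n + (h/2)·k1); w_{n+1} = w_n + h·k2.
t=0.000000, w=2.300000:
  k1 = f(0.000000, 2.300000) = -2.860000
  k2 = f(0.080000, 2.071200) = -1.859869
  w ← 2.300000 + 0.16·(-1.859869) = 2.002421
w(0.16) ≈ 2.0024

2.0024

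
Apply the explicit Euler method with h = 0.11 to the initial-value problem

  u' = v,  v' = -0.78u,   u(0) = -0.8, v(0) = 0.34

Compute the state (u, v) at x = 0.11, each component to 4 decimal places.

Euler on (u,v): u_{n+1} = u_n + h·u', v_{n+1} = v_n + h·v'.
0.000000: (-0.800000, 0.340000); f=(0.340000, 0.624000) → (-0.762600, 0.408640)
(u(0.11), v(0.11)) ≈ (-0.7626, 0.4086)

-0.7626, 0.4086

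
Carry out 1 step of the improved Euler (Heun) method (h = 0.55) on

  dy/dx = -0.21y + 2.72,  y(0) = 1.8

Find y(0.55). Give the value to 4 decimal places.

Heun: k1 = f(x_n, y_n); k2 = f(x_n + h, y_n + h·k1); y_{n+1} = y_n + (h/2)·(k1 + k2).
x=0.000000, y=1.800000:
  k1 = f(0.000000, 1.800000) = 2.342000
  k2 = f(0.550000, 3.088100) = 2.071499
  y ← 1.800000 + (0.55/2)·(2.342000 + 2.071499) = 3.013712
y(0.55) ≈ 3.0137

3.0137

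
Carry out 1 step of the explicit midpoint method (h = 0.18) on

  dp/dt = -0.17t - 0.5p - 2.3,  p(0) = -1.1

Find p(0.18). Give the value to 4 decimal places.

Midpoint: k1 = f(t_n, p_n); k2 = f(t_n + h/2, p_n + (h/2)·k1); p_{n+1} = p_n + h·k2.
t=0.000000, p=-1.100000:
  k1 = f(0.000000, -1.100000) = -1.750000
  k2 = f(0.090000, -1.257500) = -1.686550
  p ← -1.100000 + 0.18·(-1.686550) = -1.403579
p(0.18) ≈ -1.4036

-1.4036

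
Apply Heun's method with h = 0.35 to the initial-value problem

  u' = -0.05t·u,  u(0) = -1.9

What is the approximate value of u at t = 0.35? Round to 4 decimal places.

-1.8942

Heun: k1 = f(t_n, u_n); k2 = f(t_n + h, u_n + h·k1); u_{n+1} = u_n + (h/2)·(k1 + k2).
t=0.000000, u=-1.900000:
  k1 = f(0.000000, -1.900000) = 0.000000
  k2 = f(0.350000, -1.900000) = 0.033250
  u ← -1.900000 + (0.35/2)·(0.000000 + 0.033250) = -1.894181
u(0.35) ≈ -1.8942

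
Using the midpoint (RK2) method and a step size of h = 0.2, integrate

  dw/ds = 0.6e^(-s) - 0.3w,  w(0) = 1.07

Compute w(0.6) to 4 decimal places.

Midpoint: k1 = f(s_n, w_n); k2 = f(s_n + h/2, w_n + (h/2)·k1); w_{n+1} = w_n + h·k2.
s=0.000000, w=1.070000:
  k1 = f(0.000000, 1.070000) = 0.279000
  k2 = f(0.100000, 1.097900) = 0.213532
  w ← 1.070000 + 0.2·0.213532 = 1.112706
s=0.200000, w=1.112706:
  k1 = f(0.200000, 1.112706) = 0.157427
  k2 = f(0.300000, 1.128449) = 0.105956
  w ← 1.112706 + 0.2·0.105956 = 1.133898
s=0.400000, w=1.133898:
  k1 = f(0.400000, 1.133898) = 0.062023
  k2 = f(0.500000, 1.140100) = 0.021888
  w ← 1.133898 + 0.2·0.021888 = 1.138275
w(0.6) ≈ 1.1383

1.1383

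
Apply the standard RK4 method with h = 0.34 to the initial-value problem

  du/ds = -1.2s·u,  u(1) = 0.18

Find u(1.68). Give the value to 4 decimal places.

0.0604

RK4: k1 = f(s_n, u_n); k2 = f(s_n + h/2, u_n + (h/2)·k1); k3 = f(s_n + h/2, u_n + (h/2)·k2); k4 = f(s_n + h, u_n + h·k3); u_{n+1} = u_n + (h/6)·(k1 + 2k2 + 2k3 + k4).
s=1.000000, u=0.180000:
  k1 = f(1.000000, 0.180000) = -0.216000
  k2 = f(1.170000, 0.143280) = -0.201165
  k3 = f(1.170000, 0.145802) = -0.204706
  k4 = f(1.340000, 0.110400) = -0.177523
  u ← 0.180000 + (0.34/6)·(k1 + 2k2 + 2k3 + k4) = 0.111702
s=1.340000, u=0.111702:
  k1 = f(1.340000, 0.111702) = -0.179616
  k2 = f(1.510000, 0.081167) = -0.147074
  k3 = f(1.510000, 0.086699) = -0.157099
  k4 = f(1.680000, 0.058288) = -0.117509
  u ← 0.111702 + (0.34/6)·(k1 + 2k2 + 2k3 + k4) = 0.060392
u(1.68) ≈ 0.0604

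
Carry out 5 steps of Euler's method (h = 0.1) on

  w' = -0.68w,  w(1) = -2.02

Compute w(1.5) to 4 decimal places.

Euler: w_{n+1} = w_n + h·f(s_n, w_n).
s=1.000000, w=-2.020000: f=1.373600 → w ← -2.020000 + 0.1·1.373600 = -1.882640
s=1.100000, w=-1.882640: f=1.280195 → w ← -1.882640 + 0.1·1.280195 = -1.754620
s=1.200000, w=-1.754620: f=1.193142 → w ← -1.754620 + 0.1·1.193142 = -1.635306
s=1.300000, w=-1.635306: f=1.112008 → w ← -1.635306 + 0.1·1.112008 = -1.524105
s=1.400000, w=-1.524105: f=1.036392 → w ← -1.524105 + 0.1·1.036392 = -1.420466
w(1.5) ≈ -1.4205

-1.4205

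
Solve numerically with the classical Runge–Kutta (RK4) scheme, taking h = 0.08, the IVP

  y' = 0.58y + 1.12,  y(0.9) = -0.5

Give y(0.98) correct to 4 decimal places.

RK4: k1 = f(s_n, y_n); k2 = f(s_n + h/2, y_n + (h/2)·k1); k3 = f(s_n + h/2, y_n + (h/2)·k2); k4 = f(s_n + h, y_n + h·k3); y_{n+1} = y_n + (h/6)·(k1 + 2k2 + 2k3 + k4).
s=0.900000, y=-0.500000:
  k1 = f(0.900000, -0.500000) = 0.830000
  k2 = f(0.940000, -0.466800) = 0.849256
  k3 = f(0.940000, -0.466030) = 0.849703
  k4 = f(0.980000, -0.432024) = 0.869426
  y ← -0.500000 + (0.08/6)·(k1 + 2k2 + 2k3 + k4) = -0.432035
y(0.98) ≈ -0.4320

-0.4320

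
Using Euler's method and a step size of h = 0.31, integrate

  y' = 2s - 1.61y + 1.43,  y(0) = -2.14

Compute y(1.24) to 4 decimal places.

Euler: y_{n+1} = y_n + h·f(s_n, y_n).
s=0.000000, y=-2.140000: f=4.875400 → y ← -2.140000 + 0.31·4.875400 = -0.628626
s=0.310000, y=-0.628626: f=3.062088 → y ← -0.628626 + 0.31·3.062088 = 0.320621
s=0.620000, y=0.320621: f=2.153800 → y ← 0.320621 + 0.31·2.153800 = 0.988299
s=0.930000, y=0.988299: f=1.698838 → y ← 0.988299 + 0.31·1.698838 = 1.514939
y(1.24) ≈ 1.5149

1.5149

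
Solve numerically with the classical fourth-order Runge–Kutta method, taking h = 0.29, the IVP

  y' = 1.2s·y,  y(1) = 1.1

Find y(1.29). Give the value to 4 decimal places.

1.6384

RK4: k1 = f(s_n, y_n); k2 = f(s_n + h/2, y_n + (h/2)·k1); k3 = f(s_n + h/2, y_n + (h/2)·k2); k4 = f(s_n + h, y_n + h·k3); y_{n+1} = y_n + (h/6)·(k1 + 2k2 + 2k3 + k4).
s=1.000000, y=1.100000:
  k1 = f(1.000000, 1.100000) = 1.320000
  k2 = f(1.145000, 1.291400) = 1.774384
  k3 = f(1.145000, 1.357286) = 1.864910
  k4 = f(1.290000, 1.640824) = 2.539996
  y ← 1.100000 + (0.29/6)·(k1 + 2k2 + 2k3 + k4) = 1.638365
y(1.29) ≈ 1.6384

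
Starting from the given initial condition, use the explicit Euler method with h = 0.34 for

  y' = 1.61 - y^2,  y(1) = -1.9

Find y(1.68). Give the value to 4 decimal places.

Euler: y_{n+1} = y_n + h·f(t_n, y_n).
t=1.000000, y=-1.900000: f=-2.000000 → y ← -1.900000 + 0.34·(-2.000000) = -2.580000
t=1.340000, y=-2.580000: f=-5.046400 → y ← -2.580000 + 0.34·(-5.046400) = -4.295776
y(1.68) ≈ -4.2958

-4.2958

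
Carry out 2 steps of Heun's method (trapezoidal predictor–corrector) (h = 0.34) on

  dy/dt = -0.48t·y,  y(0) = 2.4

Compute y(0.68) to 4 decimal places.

Heun: k1 = f(t_n, y_n); k2 = f(t_n + h, y_n + h·k1); y_{n+1} = y_n + (h/2)·(k1 + k2).
t=0.000000, y=2.400000:
  k1 = f(0.000000, 2.400000) = 0.000000
  k2 = f(0.340000, 2.400000) = -0.391680
  y ← 2.400000 + (0.34/2)·(0.000000 + (-0.391680)) = 2.333414
t=0.340000, y=2.333414:
  k1 = f(0.340000, 2.333414) = -0.380813
  k2 = f(0.680000, 2.203938) = -0.719365
  y ← 2.333414 + (0.34/2)·(-0.380813 + (-0.719365)) = 2.146384
y(0.68) ≈ 2.1464

2.1464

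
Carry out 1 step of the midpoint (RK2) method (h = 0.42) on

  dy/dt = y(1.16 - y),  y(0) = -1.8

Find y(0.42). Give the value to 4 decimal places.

Midpoint: k1 = f(t_n, y_n); k2 = f(t_n + h/2, y_n + (h/2)·k1); y_{n+1} = y_n + h·k2.
t=0.000000, y=-1.800000:
  k1 = f(0.000000, -1.800000) = -5.328000
  k2 = f(0.210000, -2.918880) = -11.905761
  y ← -1.800000 + 0.42·(-11.905761) = -6.800420
y(0.42) ≈ -6.8004

-6.8004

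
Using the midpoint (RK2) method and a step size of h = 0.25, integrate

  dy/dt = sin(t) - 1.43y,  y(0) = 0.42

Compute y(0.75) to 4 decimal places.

Midpoint: k1 = f(t_n, y_n); k2 = f(t_n + h/2, y_n + (h/2)·k1); y_{n+1} = y_n + h·k2.
t=0.000000, y=0.420000:
  k1 = f(0.000000, 0.420000) = -0.600600
  k2 = f(0.125000, 0.344925) = -0.368568
  y ← 0.420000 + 0.25·(-0.368568) = 0.327858
t=0.250000, y=0.327858:
  k1 = f(0.250000, 0.327858) = -0.221433
  k2 = f(0.375000, 0.300179) = -0.062983
  y ← 0.327858 + 0.25·(-0.062983) = 0.312112
t=0.500000, y=0.312112:
  k1 = f(0.500000, 0.312112) = 0.033105
  k2 = f(0.625000, 0.316250) = 0.132859
  y ← 0.312112 + 0.25·0.132859 = 0.345327
y(0.75) ≈ 0.3453

0.3453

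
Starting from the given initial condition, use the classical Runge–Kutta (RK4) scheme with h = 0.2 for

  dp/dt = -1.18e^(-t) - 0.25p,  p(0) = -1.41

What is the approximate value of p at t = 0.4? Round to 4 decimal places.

-1.6448

RK4: k1 = f(t_n, p_n); k2 = f(t_n + h/2, p_n + (h/2)·k1); k3 = f(t_n + h/2, p_n + (h/2)·k2); k4 = f(t_n + h, p_n + h·k3); p_{n+1} = p_n + (h/6)·(k1 + 2k2 + 2k3 + k4).
t=0.000000, p=-1.410000:
  k1 = f(0.000000, -1.410000) = -0.827500
  k2 = f(0.100000, -1.492750) = -0.694521
  k3 = f(0.100000, -1.479452) = -0.697845
  k4 = f(0.200000, -1.549569) = -0.578710
  p ← -1.410000 + (0.2/6)·(k1 + 2k2 + 2k3 + k4) = -1.549698
t=0.200000, p=-1.549698:
  k1 = f(0.200000, -1.549698) = -0.578678
  k2 = f(0.300000, -1.607566) = -0.472274
  k3 = f(0.300000, -1.596925) = -0.474934
  k4 = f(0.400000, -1.644685) = -0.379806
  p ← -1.549698 + (0.2/6)·(k1 + 2k2 + 2k3 + k4) = -1.644795
p(0.4) ≈ -1.6448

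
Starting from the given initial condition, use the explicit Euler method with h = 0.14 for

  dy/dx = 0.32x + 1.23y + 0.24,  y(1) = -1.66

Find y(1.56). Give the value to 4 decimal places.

-2.6877

Euler: y_{n+1} = y_n + h·f(x_n, y_n).
x=1.000000, y=-1.660000: f=-1.481800 → y ← -1.660000 + 0.14·(-1.481800) = -1.867452
x=1.140000, y=-1.867452: f=-1.692166 → y ← -1.867452 + 0.14·(-1.692166) = -2.104355
x=1.280000, y=-2.104355: f=-1.938757 → y ← -2.104355 + 0.14·(-1.938757) = -2.375781
x=1.420000, y=-2.375781: f=-2.227811 → y ← -2.375781 + 0.14·(-2.227811) = -2.687675
y(1.56) ≈ -2.6877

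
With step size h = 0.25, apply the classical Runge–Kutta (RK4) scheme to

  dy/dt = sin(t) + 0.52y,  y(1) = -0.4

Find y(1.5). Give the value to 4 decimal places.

0.0155

RK4: k1 = f(t_n, y_n); k2 = f(t_n + h/2, y_n + (h/2)·k1); k3 = f(t_n + h/2, y_n + (h/2)·k2); k4 = f(t_n + h, y_n + h·k3); y_{n+1} = y_n + (h/6)·(k1 + 2k2 + 2k3 + k4).
t=1.000000, y=-0.400000:
  k1 = f(1.000000, -0.400000) = 0.633471
  k2 = f(1.125000, -0.320816) = 0.735443
  k3 = f(1.125000, -0.308070) = 0.742071
  k4 = f(1.250000, -0.214482) = 0.837454
  y ← -0.400000 + (0.25/6)·(k1 + 2k2 + 2k3 + k4) = -0.215585
t=1.250000, y=-0.215585:
  k1 = f(1.250000, -0.215585) = 0.836880
  k2 = f(1.375000, -0.110975) = 0.923186
  k3 = f(1.375000, -0.100187) = 0.928796
  k4 = f(1.500000, 0.016614) = 1.006134
  y ← -0.215585 + (0.25/6)·(k1 + 2k2 + 2k3 + k4) = 0.015539
y(1.5) ≈ 0.0155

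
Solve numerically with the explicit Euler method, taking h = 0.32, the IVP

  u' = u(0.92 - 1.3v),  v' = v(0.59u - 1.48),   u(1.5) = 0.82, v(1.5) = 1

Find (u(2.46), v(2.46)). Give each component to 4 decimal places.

Euler on (u,v): u_{n+1} = u_n + h·u', v_{n+1} = v_n + h·v'.
1.500000: (0.820000, 1.000000); f=(-0.311600, -0.996200) → (0.720288, 0.681216)
1.820000: (0.720288, 0.681216); f=(0.024792, -0.718703) → (0.728221, 0.451231)
2.140000: (0.728221, 0.451231); f=(0.242789, -0.473950) → (0.805914, 0.299567)
(u(2.46), v(2.46)) ≈ (0.8059, 0.2996)

0.8059, 0.2996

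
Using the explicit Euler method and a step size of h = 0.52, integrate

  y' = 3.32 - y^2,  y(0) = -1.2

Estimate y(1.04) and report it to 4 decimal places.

Euler: y_{n+1} = y_n + h·f(t_n, y_n).
t=0.000000, y=-1.200000: f=1.880000 → y ← -1.200000 + 0.52·1.880000 = -0.222400
t=0.520000, y=-0.222400: f=3.270538 → y ← -0.222400 + 0.52·3.270538 = 1.478280
y(1.04) ≈ 1.4783

1.4783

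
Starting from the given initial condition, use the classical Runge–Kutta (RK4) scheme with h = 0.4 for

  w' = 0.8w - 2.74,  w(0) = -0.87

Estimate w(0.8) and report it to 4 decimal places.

-4.7200

RK4: k1 = f(x_n, w_n); k2 = f(x_n + h/2, w_n + (h/2)·k1); k3 = f(x_n + h/2, w_n + (h/2)·k2); k4 = f(x_n + h, w_n + h·k3); w_{n+1} = w_n + (h/6)·(k1 + 2k2 + 2k3 + k4).
x=0.000000, w=-0.870000:
  k1 = f(0.000000, -0.870000) = -3.436000
  k2 = f(0.200000, -1.557200) = -3.985760
  k3 = f(0.200000, -1.667152) = -4.073722
  k4 = f(0.400000, -2.499489) = -4.739591
  w ← -0.870000 + (0.4/6)·(k1 + 2k2 + 2k3 + k4) = -2.489637
x=0.400000, w=-2.489637:
  k1 = f(0.400000, -2.489637) = -4.731710
  k2 = f(0.600000, -3.435979) = -5.488783
  k3 = f(0.600000, -3.587394) = -5.609915
  k4 = f(0.800000, -4.733603) = -6.526882
  w ← -2.489637 + (0.4/6)·(k1 + 2k2 + 2k3 + k4) = -4.720036
w(0.8) ≈ -4.7200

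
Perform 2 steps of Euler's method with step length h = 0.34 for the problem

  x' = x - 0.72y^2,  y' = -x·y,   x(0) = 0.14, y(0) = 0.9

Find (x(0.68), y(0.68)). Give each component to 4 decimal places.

-0.1942, 0.8603

Euler on (x,y): x_{n+1} = x_n + h·x', y_{n+1} = y_n + h·y'.
0.000000: (0.140000, 0.900000); f=(-0.443200, -0.126000) → (-0.010688, 0.857160)
0.340000: (-0.010688, 0.857160); f=(-0.539689, 0.009161) → (-0.194182, 0.860275)
(x(0.68), y(0.68)) ≈ (-0.1942, 0.8603)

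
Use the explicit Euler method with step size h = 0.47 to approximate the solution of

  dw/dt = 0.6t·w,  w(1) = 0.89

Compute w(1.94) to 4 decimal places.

1.6140

Euler: w_{n+1} = w_n + h·f(t_n, w_n).
t=1.000000, w=0.890000: f=0.534000 → w ← 0.890000 + 0.47·0.534000 = 1.140980
t=1.470000, w=1.140980: f=1.006344 → w ← 1.140980 + 0.47·1.006344 = 1.613962
w(1.94) ≈ 1.6140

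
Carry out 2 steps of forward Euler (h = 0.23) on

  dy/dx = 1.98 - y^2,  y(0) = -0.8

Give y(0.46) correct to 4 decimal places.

Euler: y_{n+1} = y_n + h·f(x_n, y_n).
x=0.000000, y=-0.800000: f=1.340000 → y ← -0.800000 + 0.23·1.340000 = -0.491800
x=0.230000, y=-0.491800: f=1.738133 → y ← -0.491800 + 0.23·1.738133 = -0.092029
y(0.46) ≈ -0.0920

-0.0920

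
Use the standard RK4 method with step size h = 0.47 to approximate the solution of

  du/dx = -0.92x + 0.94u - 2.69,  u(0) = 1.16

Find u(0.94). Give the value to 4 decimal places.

RK4: k1 = f(x_n, u_n); k2 = f(x_n + h/2, u_n + (h/2)·k1); k3 = f(x_n + h/2, u_n + (h/2)·k2); k4 = f(x_n + h, u_n + h·k3); u_{n+1} = u_n + (h/6)·(k1 + 2k2 + 2k3 + k4).
x=0.000000, u=1.160000:
  k1 = f(0.000000, 1.160000) = -1.599600
  k2 = f(0.235000, 0.784094) = -2.169152
  k3 = f(0.235000, 0.650249) = -2.294966
  k4 = f(0.470000, 0.081366) = -3.045916
  u ← 1.160000 + (0.47/6)·(k1 + 2k2 + 2k3 + k4) = 0.096723
x=0.470000, u=0.096723:
  k1 = f(0.470000, 0.096723) = -3.031480
  k2 = f(0.705000, -0.615675) = -3.917335
  k3 = f(0.705000, -0.823851) = -4.113020
  k4 = f(0.940000, -1.836396) = -5.281013
  u ← 0.096723 + (0.47/6)·(k1 + 2k2 + 2k3 + k4) = -1.812511
u(0.94) ≈ -1.8125

-1.8125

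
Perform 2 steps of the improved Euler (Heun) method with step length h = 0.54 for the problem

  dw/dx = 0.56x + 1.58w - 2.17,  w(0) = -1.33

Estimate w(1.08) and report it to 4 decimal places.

-11.4206

Heun: k1 = f(x_n, w_n); k2 = f(x_n + h, w_n + h·k1); w_{n+1} = w_n + (h/2)·(k1 + k2).
x=0.000000, w=-1.330000:
  k1 = f(0.000000, -1.330000) = -4.271400
  k2 = f(0.540000, -3.636556) = -7.613358
  w ← -1.330000 + (0.54/2)·(-4.271400 + (-7.613358)) = -4.538885
x=0.540000, w=-4.538885:
  k1 = f(0.540000, -4.538885) = -9.039038
  k2 = f(1.080000, -9.419965) = -16.448745
  w ← -4.538885 + (0.54/2)·(-9.039038 + (-16.448745)) = -11.420586
w(1.08) ≈ -11.4206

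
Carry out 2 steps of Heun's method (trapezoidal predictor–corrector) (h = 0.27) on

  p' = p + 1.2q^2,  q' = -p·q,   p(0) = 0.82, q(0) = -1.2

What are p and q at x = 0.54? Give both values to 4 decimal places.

2.1734, -0.5464

Heun on (p,q): k1 = f(x_n, state_n); k2 = f(x_n + h, state_n + h·k1); state_{n+1} = state_n + (h/2)·(k1 + k2).
0.000000: (0.820000, -1.200000)
  k1 = (2.548000, 0.984000)
  predictor → (1.507960, -0.934320)
  k2 = (2.555505, 1.408917)
  → (1.508973, -0.876956)
0.270000: (1.508973, -0.876956)
  k1 = (2.431836, 1.323303)
  predictor → (2.165569, -0.519664)
  k2 = (2.489630, 1.125369)
  → (2.173371, -0.546385)
(p(0.54), q(0.54)) ≈ (2.1734, -0.5464)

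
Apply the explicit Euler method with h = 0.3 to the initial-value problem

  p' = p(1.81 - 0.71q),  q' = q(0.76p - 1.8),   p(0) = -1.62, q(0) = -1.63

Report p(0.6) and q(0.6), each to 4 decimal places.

-4.8212, 0.0352

Euler on (p,q): p_{n+1} = p_n + h·p', q_{n+1} = q_n + h·q'.
0.000000: (-1.620000, -1.630000); f=(-4.807026, 4.940856) → (-3.062108, -0.147743)
0.300000: (-3.062108, -0.147743); f=(-5.863623, 0.609766) → (-4.821195, 0.035187)
(p(0.6), q(0.6)) ≈ (-4.8212, 0.0352)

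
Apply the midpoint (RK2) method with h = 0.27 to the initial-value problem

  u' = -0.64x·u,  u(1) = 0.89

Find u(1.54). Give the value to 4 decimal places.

0.5726

Midpoint: k1 = f(x_n, u_n); k2 = f(x_n + h/2, u_n + (h/2)·k1); u_{n+1} = u_n + h·k2.
x=1.000000, u=0.890000:
  k1 = f(1.000000, 0.890000) = -0.569600
  k2 = f(1.135000, 0.813104) = -0.590639
  u ← 0.890000 + 0.27·(-0.590639) = 0.730528
x=1.270000, u=0.730528:
  k1 = f(1.270000, 0.730528) = -0.593773
  k2 = f(1.405000, 0.650368) = -0.584811
  u ← 0.730528 + 0.27·(-0.584811) = 0.572629
u(1.54) ≈ 0.5726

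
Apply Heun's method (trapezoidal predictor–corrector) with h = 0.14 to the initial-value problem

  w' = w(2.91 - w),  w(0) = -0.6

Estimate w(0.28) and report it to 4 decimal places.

Heun: k1 = f(t_n, w_n); k2 = f(t_n + h, w_n + h·k1); w_{n+1} = w_n + (h/2)·(k1 + k2).
t=0.000000, w=-0.600000:
  k1 = f(0.000000, -0.600000) = -2.106000
  k2 = f(0.140000, -0.894840) = -3.404723
  w ← -0.600000 + (0.14/2)·(-2.106000 + (-3.404723)) = -0.985751
t=0.140000, w=-0.985751:
  k1 = f(0.140000, -0.985751) = -3.840239
  k2 = f(0.280000, -1.523384) = -6.753746
  w ← -0.985751 + (0.14/2)·(-3.840239 + (-6.753746)) = -1.727330
w(0.28) ≈ -1.7273

-1.7273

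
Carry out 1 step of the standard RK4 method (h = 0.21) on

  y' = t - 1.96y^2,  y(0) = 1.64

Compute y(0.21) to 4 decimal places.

0.9945

RK4: k1 = f(t_n, y_n); k2 = f(t_n + h/2, y_n + (h/2)·k1); k3 = f(t_n + h/2, y_n + (h/2)·k2); k4 = f(t_n + h, y_n + h·k3); y_{n+1} = y_n + (h/6)·(k1 + 2k2 + 2k3 + k4).
t=0.000000, y=1.640000:
  k1 = f(0.000000, 1.640000) = -5.271616
  k2 = f(0.105000, 1.086480) = -2.208661
  k3 = f(0.105000, 1.408091) = -3.781129
  k4 = f(0.210000, 0.845963) = -1.192680
  y ← 1.640000 + (0.21/6)·(k1 + 2k2 + 2k3 + k4) = 0.994464
y(0.21) ≈ 0.9945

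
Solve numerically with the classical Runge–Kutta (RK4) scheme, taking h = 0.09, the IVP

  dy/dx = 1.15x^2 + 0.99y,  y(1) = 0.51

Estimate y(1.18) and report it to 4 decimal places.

RK4: k1 = f(x_n, y_n); k2 = f(x_n + h/2, y_n + (h/2)·k1); k3 = f(x_n + h/2, y_n + (h/2)·k2); k4 = f(x_n + h, y_n + h·k3); y_{n+1} = y_n + (h/6)·(k1 + 2k2 + 2k3 + k4).
x=1.000000, y=0.510000:
  k1 = f(1.000000, 0.510000) = 1.654900
  k2 = f(1.045000, 0.584471) = 1.834455
  k3 = f(1.045000, 0.592550) = 1.842454
  k4 = f(1.090000, 0.675821) = 2.035378
  y ← 0.510000 + (0.09/6)·(k1 + 2k2 + 2k3 + k4) = 0.675661
x=1.090000, y=0.675661:
  k1 = f(1.090000, 0.675661) = 2.035220
  k2 = f(1.135000, 0.767246) = 2.241033
  k3 = f(1.135000, 0.776508) = 2.250202
  k4 = f(1.180000, 0.878180) = 2.470658
  y ← 0.675661 + (0.09/6)·(k1 + 2k2 + 2k3 + k4) = 0.877987
y(1.18) ≈ 0.8780

0.8780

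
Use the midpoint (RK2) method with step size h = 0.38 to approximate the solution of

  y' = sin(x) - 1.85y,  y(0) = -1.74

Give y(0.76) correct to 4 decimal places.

-0.3206

Midpoint: k1 = f(x_n, y_n); k2 = f(x_n + h/2, y_n + (h/2)·k1); y_{n+1} = y_n + h·k2.
x=0.000000, y=-1.740000:
  k1 = f(0.000000, -1.740000) = 3.219000
  k2 = f(0.190000, -1.128390) = 2.276380
  y ← -1.740000 + 0.38·2.276380 = -0.874975
x=0.380000, y=-0.874975:
  k1 = f(0.380000, -0.874975) = 1.989625
  k2 = f(0.570000, -0.496947) = 1.458983
  y ← -0.874975 + 0.38·1.458983 = -0.320562
y(0.76) ≈ -0.3206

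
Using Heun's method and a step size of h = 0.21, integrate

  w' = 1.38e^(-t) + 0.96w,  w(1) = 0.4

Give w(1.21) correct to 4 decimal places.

0.5960

Heun: k1 = f(t_n, w_n); k2 = f(t_n + h, w_n + h·k1); w_{n+1} = w_n + (h/2)·(k1 + k2).
t=1.000000, w=0.400000:
  k1 = f(1.000000, 0.400000) = 0.891674
  k2 = f(1.210000, 0.587251) = 0.975274
  w ← 0.400000 + (0.21/2)·(0.891674 + 0.975274) = 0.596029
w(1.21) ≈ 0.5960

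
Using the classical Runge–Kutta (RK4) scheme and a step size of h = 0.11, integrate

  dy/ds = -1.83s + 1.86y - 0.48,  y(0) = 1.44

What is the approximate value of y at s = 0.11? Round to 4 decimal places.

RK4: k1 = f(s_n, y_n); k2 = f(s_n + h/2, y_n + (h/2)·k1); k3 = f(s_n + h/2, y_n + (h/2)·k2); k4 = f(s_n + h, y_n + h·k3); y_{n+1} = y_n + (h/6)·(k1 + 2k2 + 2k3 + k4).
s=0.000000, y=1.440000:
  k1 = f(0.000000, 1.440000) = 2.198400
  k2 = f(0.055000, 1.560912) = 2.322646
  k3 = f(0.055000, 1.567746) = 2.335357
  k4 = f(0.110000, 1.696889) = 2.474914
  y ← 1.440000 + (0.11/6)·(k1 + 2k2 + 2k3 + k4) = 1.696471
y(0.11) ≈ 1.6965

1.6965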